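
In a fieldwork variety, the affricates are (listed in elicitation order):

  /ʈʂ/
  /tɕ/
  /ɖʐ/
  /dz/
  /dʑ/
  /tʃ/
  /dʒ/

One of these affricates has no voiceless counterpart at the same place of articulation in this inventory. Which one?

Postalveolar: /tʃ/ ~ /dʒ/
Retroflex: /ʈʂ/ ~ /ɖʐ/
Alveolo-palatal: /tɕ/ ~ /dʑ/
Alveolar: only /dz/ (voiced); no voiceless partner.
So /dz/ is the unpaired segment.

/dz/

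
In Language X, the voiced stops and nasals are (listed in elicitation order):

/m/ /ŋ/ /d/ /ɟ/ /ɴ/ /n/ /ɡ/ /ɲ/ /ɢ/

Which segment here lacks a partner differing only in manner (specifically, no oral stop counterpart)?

Alveolar: /d/ ~ /n/
Palatal: /ɟ/ ~ /ɲ/
Velar: /ɡ/ ~ /ŋ/
Uvular: /ɢ/ ~ /ɴ/
Bilabial: only /m/ (nasal); no oral stop partner.
So /m/ is the unpaired segment.

/m/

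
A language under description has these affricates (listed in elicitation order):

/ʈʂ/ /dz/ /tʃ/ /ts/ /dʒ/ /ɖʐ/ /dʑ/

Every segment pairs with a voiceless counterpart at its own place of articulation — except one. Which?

/dʑ/

Alveolar: /ts/ ~ /dz/
Postalveolar: /tʃ/ ~ /dʒ/
Retroflex: /ʈʂ/ ~ /ɖʐ/
Alveolo-palatal: only /dʑ/ (voiced); no voiceless partner.
So /dʑ/ is the unpaired segment.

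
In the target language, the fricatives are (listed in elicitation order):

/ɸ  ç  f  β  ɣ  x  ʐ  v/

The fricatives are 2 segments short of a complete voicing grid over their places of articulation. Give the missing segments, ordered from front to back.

/ʂ/, /ʝ/

place of articulation  voiceless  voiced  
bilabial          ɸ         β       
labiodental       f         v       
retroflex         —         ʐ       
palatal           ç         —       
velar             x         ɣ       
Gaps, from front to back: retroflex lacks voiceless (/ʂ/); palatal lacks voiced (/ʝ/).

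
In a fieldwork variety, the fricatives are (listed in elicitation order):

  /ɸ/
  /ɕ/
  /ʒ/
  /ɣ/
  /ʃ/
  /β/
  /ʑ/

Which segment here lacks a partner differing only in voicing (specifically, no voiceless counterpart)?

/ɣ/

Bilabial: /ɸ/ ~ /β/
Postalveolar: /ʃ/ ~ /ʒ/
Alveolo-palatal: /ɕ/ ~ /ʑ/
Velar: only /ɣ/ (voiced); no voiceless partner.
So /ɣ/ is the unpaired segment.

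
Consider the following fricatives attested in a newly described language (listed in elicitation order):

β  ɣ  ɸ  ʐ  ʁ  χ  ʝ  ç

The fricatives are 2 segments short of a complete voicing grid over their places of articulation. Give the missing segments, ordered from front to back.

bilabial: voiceless /ɸ/, voiced /β/.
retroflex: voiceless —, voiced /ʐ/.
palatal: voiceless /ç/, voiced /ʝ/.
velar: voiceless —, voiced /ɣ/.
uvular: voiceless /χ/, voiced /ʁ/.
Gaps, from front to back: retroflex lacks voiceless (/ʂ/); velar lacks voiceless (/x/).

/ʂ/, /x/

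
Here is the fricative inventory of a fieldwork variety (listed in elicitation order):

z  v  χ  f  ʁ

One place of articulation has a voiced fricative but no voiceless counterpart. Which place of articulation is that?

Voiceless: /f/ (labiodental), /χ/ (uvular).
Voiced: /v/ (labiodental), /z/ (alveolar), /ʁ/ (uvular).
Every place of articulation has a voiceless member except alveolar, where /s/ would be expected.

alveolar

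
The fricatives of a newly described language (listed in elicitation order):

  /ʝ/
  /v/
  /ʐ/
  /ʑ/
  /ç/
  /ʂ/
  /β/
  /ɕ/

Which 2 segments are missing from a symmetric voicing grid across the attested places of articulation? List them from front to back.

/ɸ/, /f/

place of articulation  voiceless  voiced  
bilabial          —         β       
labiodental       —         v       
retroflex         ʂ         ʐ       
alveolo-palatal   ɕ         ʑ       
palatal           ç         ʝ       
Gaps, from front to back: bilabial lacks voiceless (/ɸ/); labiodental lacks voiceless (/f/).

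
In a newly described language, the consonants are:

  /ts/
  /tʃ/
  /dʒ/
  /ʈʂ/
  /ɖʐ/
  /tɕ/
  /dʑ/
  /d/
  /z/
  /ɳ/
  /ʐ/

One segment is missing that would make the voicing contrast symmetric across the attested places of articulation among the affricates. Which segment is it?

place of articulation  voiceless  voiced  
alveolar          ts        —       
postalveolar      tʃ        dʒ      
retroflex         ʈʂ        ɖʐ      
alveolo-palatal   tɕ        dʑ      
The alveolar row has no voiced member, so the gap is the voiced alveolar affricate /dz/.

/dz/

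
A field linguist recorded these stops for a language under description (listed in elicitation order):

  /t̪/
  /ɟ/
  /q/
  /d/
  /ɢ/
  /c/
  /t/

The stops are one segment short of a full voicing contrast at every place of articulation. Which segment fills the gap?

/d̪/

Voiceless: /t̪/ (dental), /t/ (alveolar), /c/ (palatal), /q/ (uvular).
Voiced: /d/ (alveolar), /ɟ/ (palatal), /ɢ/ (uvular).
The dental row has no voiced member, so the gap is the voiced dental stop /d̪/.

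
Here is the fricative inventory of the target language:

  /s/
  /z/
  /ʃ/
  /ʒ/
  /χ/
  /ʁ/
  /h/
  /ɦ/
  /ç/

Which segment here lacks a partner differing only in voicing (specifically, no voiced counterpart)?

/ç/

Alveolar: /s/ ~ /z/
Postalveolar: /ʃ/ ~ /ʒ/
Uvular: /χ/ ~ /ʁ/
Glottal: /h/ ~ /ɦ/
Palatal: only /ç/ (voiceless); no voiced partner.
So /ç/ is the unpaired segment.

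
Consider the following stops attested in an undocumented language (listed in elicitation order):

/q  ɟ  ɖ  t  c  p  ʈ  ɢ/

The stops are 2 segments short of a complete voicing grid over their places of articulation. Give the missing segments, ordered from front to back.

bilabial: voiceless /p/, voiced —.
alveolar: voiceless /t/, voiced —.
retroflex: voiceless /ʈ/, voiced /ɖ/.
palatal: voiceless /c/, voiced /ɟ/.
uvular: voiceless /q/, voiced /ɢ/.
Gaps, from front to back: bilabial lacks voiced (/b/); alveolar lacks voiced (/d/).

/b/, /d/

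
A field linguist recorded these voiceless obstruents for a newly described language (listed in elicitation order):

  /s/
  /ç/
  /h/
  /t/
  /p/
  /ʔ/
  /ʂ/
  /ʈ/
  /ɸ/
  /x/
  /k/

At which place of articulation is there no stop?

palatal

bilabial: stop /p/, fricative /ɸ/.
alveolar: stop /t/, fricative /s/.
retroflex: stop /ʈ/, fricative /ʂ/.
palatal: stop —, fricative /ç/.
velar: stop /k/, fricative /x/.
glottal: stop /ʔ/, fricative /h/.
Every place of articulation has a stop member except palatal, where /c/ would be expected.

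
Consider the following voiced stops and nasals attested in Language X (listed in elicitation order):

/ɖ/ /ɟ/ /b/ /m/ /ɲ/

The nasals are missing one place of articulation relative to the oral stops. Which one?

retroflex

bilabial: oral stop /b/, nasal /m/.
retroflex: oral stop /ɖ/, nasal —.
palatal: oral stop /ɟ/, nasal /ɲ/.
Every place of articulation has a nasal member except retroflex, where /ɳ/ would be expected.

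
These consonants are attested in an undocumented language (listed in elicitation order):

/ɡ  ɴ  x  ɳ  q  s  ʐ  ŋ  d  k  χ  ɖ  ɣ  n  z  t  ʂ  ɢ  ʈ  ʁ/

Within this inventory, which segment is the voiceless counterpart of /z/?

/z/ is a voiced alveolar fricative.
The voiceless counterpart is a voiceless alveolar fricative — in this inventory, /s/.

/s/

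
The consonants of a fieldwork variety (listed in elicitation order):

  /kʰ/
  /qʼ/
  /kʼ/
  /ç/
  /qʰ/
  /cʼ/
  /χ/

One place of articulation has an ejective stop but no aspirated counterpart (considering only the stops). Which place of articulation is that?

Aspirated: /kʰ/ (velar), /qʰ/ (uvular).
Ejective: /cʼ/ (palatal), /kʼ/ (velar), /qʼ/ (uvular).
Every place of articulation has an aspirated member except palatal, where /cʰ/ would be expected.

palatal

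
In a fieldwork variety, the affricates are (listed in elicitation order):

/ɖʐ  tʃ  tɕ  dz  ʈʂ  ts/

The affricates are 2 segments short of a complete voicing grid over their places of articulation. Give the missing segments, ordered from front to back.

/dʒ/, /dʑ/

Voiceless: /ts/ (alveolar), /tʃ/ (postalveolar), /ʈʂ/ (retroflex), /tɕ/ (alveolo-palatal).
Voiced: /dz/ (alveolar), /ɖʐ/ (retroflex).
Gaps, from front to back: postalveolar lacks voiced (/dʒ/); alveolo-palatal lacks voiced (/dʑ/).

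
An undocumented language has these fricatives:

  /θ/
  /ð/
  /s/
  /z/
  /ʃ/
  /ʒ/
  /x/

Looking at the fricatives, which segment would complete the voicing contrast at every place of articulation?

dental: voiceless /θ/, voiced /ð/.
alveolar: voiceless /s/, voiced /z/.
postalveolar: voiceless /ʃ/, voiced /ʒ/.
velar: voiceless /x/, voiced —.
The velar row has no voiced member, so the gap is the voiced velar fricative /ɣ/.

/ɣ/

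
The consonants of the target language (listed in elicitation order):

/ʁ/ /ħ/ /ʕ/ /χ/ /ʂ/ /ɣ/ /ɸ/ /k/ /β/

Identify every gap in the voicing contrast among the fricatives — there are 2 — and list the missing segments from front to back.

/ʐ/, /x/

Voiceless: /ɸ/ (bilabial), /ʂ/ (retroflex), /χ/ (uvular), /ħ/ (pharyngeal).
Voiced: /β/ (bilabial), /ɣ/ (velar), /ʁ/ (uvular), /ʕ/ (pharyngeal).
Gaps, from front to back: retroflex lacks voiced (/ʐ/); velar lacks voiceless (/x/).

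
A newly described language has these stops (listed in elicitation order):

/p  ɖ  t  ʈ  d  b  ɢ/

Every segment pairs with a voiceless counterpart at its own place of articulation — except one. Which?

Bilabial: /p/ ~ /b/
Alveolar: /t/ ~ /d/
Retroflex: /ʈ/ ~ /ɖ/
Uvular: only /ɢ/ (voiced); no voiceless partner.
So /ɢ/ is the unpaired segment.

/ɢ/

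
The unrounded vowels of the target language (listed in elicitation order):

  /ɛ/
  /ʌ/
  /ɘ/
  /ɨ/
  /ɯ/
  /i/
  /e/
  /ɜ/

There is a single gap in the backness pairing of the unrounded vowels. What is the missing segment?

high: front /i/, central /ɨ/, back /ɯ/.
high-mid: front /e/, central /ɘ/, back —.
low-mid: front /ɛ/, central /ɜ/, back /ʌ/.
The high-mid row has no back member, so the gap is the high-mid back unrounded vowel /ɤ/.

/ɤ/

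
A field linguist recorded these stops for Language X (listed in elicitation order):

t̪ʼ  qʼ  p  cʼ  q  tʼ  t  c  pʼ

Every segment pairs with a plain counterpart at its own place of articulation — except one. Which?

Bilabial: /p/ ~ /pʼ/
Alveolar: /t/ ~ /tʼ/
Palatal: /c/ ~ /cʼ/
Uvular: /q/ ~ /qʼ/
Dental: only /t̪ʼ/ (ejective); no plain partner.
So /t̪ʼ/ is the unpaired segment.

/t̪ʼ/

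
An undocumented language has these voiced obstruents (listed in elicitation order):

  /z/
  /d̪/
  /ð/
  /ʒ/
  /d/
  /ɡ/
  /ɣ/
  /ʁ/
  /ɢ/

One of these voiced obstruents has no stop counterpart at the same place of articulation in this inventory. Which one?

/ʒ/

Dental: /d̪/ ~ /ð/
Alveolar: /d/ ~ /z/
Velar: /ɡ/ ~ /ɣ/
Uvular: /ɢ/ ~ /ʁ/
Postalveolar: only /ʒ/ (fricative); no stop partner.
So /ʒ/ is the unpaired segment.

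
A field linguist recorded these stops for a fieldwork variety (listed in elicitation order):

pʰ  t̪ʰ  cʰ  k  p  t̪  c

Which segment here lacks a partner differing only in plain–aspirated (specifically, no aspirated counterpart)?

Bilabial: /p/ ~ /pʰ/
Dental: /t̪/ ~ /t̪ʰ/
Palatal: /c/ ~ /cʰ/
Velar: only /k/ (plain); no aspirated partner.
So /k/ is the unpaired segment.

/k/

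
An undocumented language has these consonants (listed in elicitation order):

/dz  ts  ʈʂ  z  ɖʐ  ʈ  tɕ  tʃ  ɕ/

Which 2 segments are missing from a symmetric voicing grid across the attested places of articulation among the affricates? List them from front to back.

/dʒ/, /dʑ/

Voiceless: /ts/ (alveolar), /tʃ/ (postalveolar), /ʈʂ/ (retroflex), /tɕ/ (alveolo-palatal).
Voiced: /dz/ (alveolar), /ɖʐ/ (retroflex).
Gaps, from front to back: postalveolar lacks voiced (/dʒ/); alveolo-palatal lacks voiced (/dʑ/).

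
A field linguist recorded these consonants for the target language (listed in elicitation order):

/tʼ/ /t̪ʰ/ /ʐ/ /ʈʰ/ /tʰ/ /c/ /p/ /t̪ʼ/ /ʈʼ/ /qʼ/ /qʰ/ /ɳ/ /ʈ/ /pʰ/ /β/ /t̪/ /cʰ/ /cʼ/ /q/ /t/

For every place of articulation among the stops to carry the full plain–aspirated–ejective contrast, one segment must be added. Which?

/pʼ/

place of articulation  plain     aspirated  ejective
bilabial          p         pʰ        —       
dental            t̪        t̪ʰ       t̪ʼ     
alveolar          t         tʰ        tʼ      
retroflex         ʈ         ʈʰ        ʈʼ      
palatal           c         cʰ        cʼ      
uvular            q         qʰ        qʼ      
The bilabial row has no ejective member, so the gap is the ejective bilabial stop /pʼ/.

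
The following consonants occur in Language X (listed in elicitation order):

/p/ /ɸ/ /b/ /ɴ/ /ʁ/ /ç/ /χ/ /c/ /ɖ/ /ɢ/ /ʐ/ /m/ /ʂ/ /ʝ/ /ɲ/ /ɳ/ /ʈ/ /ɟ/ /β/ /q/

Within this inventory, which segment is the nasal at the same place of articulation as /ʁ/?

/ʁ/ is a voiced uvular fricative.
The nasal at the same place is an uvular nasal — in this inventory, /ɴ/.

/ɴ/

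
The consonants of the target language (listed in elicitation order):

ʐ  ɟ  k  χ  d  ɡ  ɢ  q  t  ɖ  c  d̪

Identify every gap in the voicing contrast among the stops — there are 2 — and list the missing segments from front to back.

Voiceless: /t/ (alveolar), /c/ (palatal), /k/ (velar), /q/ (uvular).
Voiced: /d̪/ (dental), /d/ (alveolar), /ɖ/ (retroflex), /ɟ/ (palatal), /ɡ/ (velar), /ɢ/ (uvular).
Gaps, from front to back: dental lacks voiceless (/t̪/); retroflex lacks voiceless (/ʈ/).

/t̪/, /ʈ/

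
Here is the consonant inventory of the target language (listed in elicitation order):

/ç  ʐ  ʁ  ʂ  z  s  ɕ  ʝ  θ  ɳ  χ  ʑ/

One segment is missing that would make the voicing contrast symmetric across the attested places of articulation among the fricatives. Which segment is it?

place of articulation  voiceless  voiced  
dental            θ         —       
alveolar          s         z       
retroflex         ʂ         ʐ       
alveolo-palatal   ɕ         ʑ       
palatal           ç         ʝ       
uvular            χ         ʁ       
The dental row has no voiced member, so the gap is the voiced dental fricative /ð/.

/ð/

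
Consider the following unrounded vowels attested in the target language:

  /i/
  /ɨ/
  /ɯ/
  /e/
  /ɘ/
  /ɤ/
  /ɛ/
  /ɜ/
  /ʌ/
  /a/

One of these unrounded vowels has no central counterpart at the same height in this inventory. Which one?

/a/

High: /i/ ~ /ɨ/ ~ /ɯ/
High-mid: /e/ ~ /ɘ/ ~ /ɤ/
Low-mid: /ɛ/ ~ /ɜ/ ~ /ʌ/
Low: only /a/ (front); no central partner.
So /a/ is the unpaired segment.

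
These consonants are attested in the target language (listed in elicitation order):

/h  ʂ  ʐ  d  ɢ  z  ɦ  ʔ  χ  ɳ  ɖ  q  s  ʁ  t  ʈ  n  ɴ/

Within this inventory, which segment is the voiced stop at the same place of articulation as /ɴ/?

/ɴ/ is an uvular nasal.
The voiced stop at the same place is a voiced uvular stop — in this inventory, /ɢ/.

/ɢ/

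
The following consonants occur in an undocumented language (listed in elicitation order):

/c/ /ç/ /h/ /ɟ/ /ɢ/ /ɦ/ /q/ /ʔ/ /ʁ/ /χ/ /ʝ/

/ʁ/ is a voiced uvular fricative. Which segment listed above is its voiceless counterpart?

/χ/

The voiceless counterpart is a voiceless uvular fricative — in this inventory, /χ/.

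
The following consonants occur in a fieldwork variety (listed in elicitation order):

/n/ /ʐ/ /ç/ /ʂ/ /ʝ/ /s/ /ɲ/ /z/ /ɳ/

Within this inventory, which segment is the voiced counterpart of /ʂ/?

/ʂ/ is a voiceless retroflex fricative.
The voiced counterpart is a voiced retroflex fricative — in this inventory, /ʐ/.

/ʐ/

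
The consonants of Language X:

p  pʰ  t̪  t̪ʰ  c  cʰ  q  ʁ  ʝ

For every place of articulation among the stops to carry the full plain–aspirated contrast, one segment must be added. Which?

place of articulation  plain     aspirated
bilabial          p         pʰ      
dental            t̪        t̪ʰ     
palatal           c         cʰ      
uvular            q         —       
The uvular row has no aspirated member, so the gap is the aspirated uvular stop /qʰ/.

/qʰ/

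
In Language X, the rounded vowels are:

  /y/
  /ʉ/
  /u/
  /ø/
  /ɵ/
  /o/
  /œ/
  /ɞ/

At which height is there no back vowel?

high: front /y/, central /ʉ/, back /u/.
high-mid: front /ø/, central /ɵ/, back /o/.
low-mid: front /œ/, central /ɞ/, back —.
Every height has a back member except low-mid, where /ɔ/ would be expected.

low-mid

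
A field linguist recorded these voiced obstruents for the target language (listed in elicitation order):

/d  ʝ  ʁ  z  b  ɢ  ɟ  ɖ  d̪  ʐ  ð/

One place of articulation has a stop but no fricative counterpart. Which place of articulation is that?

bilabial

place of articulation  stop      fricative
bilabial          b         —       
dental            d̪        ð       
alveolar          d         z       
retroflex         ɖ         ʐ       
palatal           ɟ         ʝ       
uvular            ɢ         ʁ       
Every place of articulation has a fricative member except bilabial, where /β/ would be expected.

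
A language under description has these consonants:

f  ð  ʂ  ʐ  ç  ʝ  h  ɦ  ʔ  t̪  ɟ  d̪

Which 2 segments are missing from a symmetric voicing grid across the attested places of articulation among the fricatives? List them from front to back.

labiodental: voiceless /f/, voiced —.
dental: voiceless —, voiced /ð/.
retroflex: voiceless /ʂ/, voiced /ʐ/.
palatal: voiceless /ç/, voiced /ʝ/.
glottal: voiceless /h/, voiced /ɦ/.
Gaps, from front to back: labiodental lacks voiced (/v/); dental lacks voiceless (/θ/).

/v/, /θ/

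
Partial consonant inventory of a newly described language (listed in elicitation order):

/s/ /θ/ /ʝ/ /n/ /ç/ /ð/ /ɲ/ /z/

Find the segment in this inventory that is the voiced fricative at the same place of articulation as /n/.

/z/

/n/ is an alveolar nasal.
The voiced fricative at the same place is a voiced alveolar fricative — in this inventory, /z/.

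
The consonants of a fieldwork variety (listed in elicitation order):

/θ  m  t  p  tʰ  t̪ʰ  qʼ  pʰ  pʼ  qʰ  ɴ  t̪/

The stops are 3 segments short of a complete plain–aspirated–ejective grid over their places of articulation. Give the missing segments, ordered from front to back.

bilabial: plain /p/, aspirated /pʰ/, ejective /pʼ/.
dental: plain /t̪/, aspirated /t̪ʰ/, ejective —.
alveolar: plain /t/, aspirated /tʰ/, ejective —.
uvular: plain —, aspirated /qʰ/, ejective /qʼ/.
Gaps, from front to back: dental lacks ejective (/t̪ʼ/); alveolar lacks ejective (/tʼ/); uvular lacks plain (/q/).

/t̪ʼ/, /tʼ/, /q/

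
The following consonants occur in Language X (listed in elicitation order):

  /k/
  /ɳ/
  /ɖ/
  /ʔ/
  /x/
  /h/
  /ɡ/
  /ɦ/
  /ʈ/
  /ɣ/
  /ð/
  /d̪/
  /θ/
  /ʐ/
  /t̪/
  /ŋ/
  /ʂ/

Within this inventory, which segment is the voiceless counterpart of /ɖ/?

/ɖ/ is a voiced retroflex stop.
The voiceless counterpart is a voiceless retroflex stop — in this inventory, /ʈ/.

/ʈ/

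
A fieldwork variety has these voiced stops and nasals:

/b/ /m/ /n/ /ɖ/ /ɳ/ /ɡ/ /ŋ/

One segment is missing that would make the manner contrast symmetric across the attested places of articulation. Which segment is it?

/d/

bilabial: oral stop /b/, nasal /m/.
alveolar: oral stop —, nasal /n/.
retroflex: oral stop /ɖ/, nasal /ɳ/.
velar: oral stop /ɡ/, nasal /ŋ/.
The alveolar row has no oral stop member, so the gap is the alveolar oral stop /d/.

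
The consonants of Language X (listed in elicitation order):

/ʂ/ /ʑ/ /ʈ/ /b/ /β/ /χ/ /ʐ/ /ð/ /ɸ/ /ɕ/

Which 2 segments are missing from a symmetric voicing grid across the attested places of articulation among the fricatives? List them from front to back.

/θ/, /ʁ/

Voiceless: /ɸ/ (bilabial), /ʂ/ (retroflex), /ɕ/ (alveolo-palatal), /χ/ (uvular).
Voiced: /β/ (bilabial), /ð/ (dental), /ʐ/ (retroflex), /ʑ/ (alveolo-palatal).
Gaps, from front to back: dental lacks voiceless (/θ/); uvular lacks voiced (/ʁ/).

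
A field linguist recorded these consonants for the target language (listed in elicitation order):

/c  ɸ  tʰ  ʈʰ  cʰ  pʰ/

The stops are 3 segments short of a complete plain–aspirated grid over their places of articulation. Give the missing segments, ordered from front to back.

bilabial: plain —, aspirated /pʰ/.
alveolar: plain —, aspirated /tʰ/.
retroflex: plain —, aspirated /ʈʰ/.
palatal: plain /c/, aspirated /cʰ/.
Gaps, from front to back: bilabial lacks plain (/p/); alveolar lacks plain (/t/); retroflex lacks plain (/ʈ/).

/p/, /t/, /ʈ/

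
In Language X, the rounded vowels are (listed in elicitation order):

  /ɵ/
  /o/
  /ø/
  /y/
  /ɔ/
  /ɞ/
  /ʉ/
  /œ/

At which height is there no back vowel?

high

high: front /y/, central /ʉ/, back —.
high-mid: front /ø/, central /ɵ/, back /o/.
low-mid: front /œ/, central /ɞ/, back /ɔ/.
Every height has a back member except high, where /u/ would be expected.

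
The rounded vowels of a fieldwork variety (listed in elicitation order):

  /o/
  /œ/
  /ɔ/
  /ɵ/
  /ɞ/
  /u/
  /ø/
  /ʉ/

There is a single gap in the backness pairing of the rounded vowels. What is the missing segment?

height            front     central   back    
high              —         ʉ         u       
high-mid          ø         ɵ         o       
low-mid           œ         ɞ         ɔ       
The high row has no front member, so the gap is the high front rounded vowel /y/.

/y/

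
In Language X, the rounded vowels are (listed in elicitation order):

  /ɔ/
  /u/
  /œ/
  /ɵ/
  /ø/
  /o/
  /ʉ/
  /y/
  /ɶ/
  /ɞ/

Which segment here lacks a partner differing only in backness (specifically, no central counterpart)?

High: /y/ ~ /ʉ/ ~ /u/
High-mid: /ø/ ~ /ɵ/ ~ /o/
Low-mid: /œ/ ~ /ɞ/ ~ /ɔ/
Low: only /ɶ/ (front); no central partner.
So /ɶ/ is the unpaired segment.

/ɶ/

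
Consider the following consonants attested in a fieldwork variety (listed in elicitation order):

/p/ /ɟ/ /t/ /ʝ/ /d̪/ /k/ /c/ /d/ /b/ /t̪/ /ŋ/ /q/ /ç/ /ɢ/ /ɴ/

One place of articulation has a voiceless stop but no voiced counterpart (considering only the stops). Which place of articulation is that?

velar

Voiceless: /p/ (bilabial), /t̪/ (dental), /t/ (alveolar), /c/ (palatal), /k/ (velar), /q/ (uvular).
Voiced: /b/ (bilabial), /d̪/ (dental), /d/ (alveolar), /ɟ/ (palatal), /ɢ/ (uvular).
Every place of articulation has a voiced member except velar, where /ɡ/ would be expected.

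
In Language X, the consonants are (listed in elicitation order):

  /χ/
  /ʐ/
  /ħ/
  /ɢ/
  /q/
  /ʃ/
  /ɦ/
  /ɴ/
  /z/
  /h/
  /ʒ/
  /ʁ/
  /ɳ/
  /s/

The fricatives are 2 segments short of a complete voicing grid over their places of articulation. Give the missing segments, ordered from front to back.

/ʂ/, /ʕ/

Voiceless: /s/ (alveolar), /ʃ/ (postalveolar), /χ/ (uvular), /ħ/ (pharyngeal), /h/ (glottal).
Voiced: /z/ (alveolar), /ʒ/ (postalveolar), /ʐ/ (retroflex), /ʁ/ (uvular), /ɦ/ (glottal).
Gaps, from front to back: retroflex lacks voiceless (/ʂ/); pharyngeal lacks voiced (/ʕ/).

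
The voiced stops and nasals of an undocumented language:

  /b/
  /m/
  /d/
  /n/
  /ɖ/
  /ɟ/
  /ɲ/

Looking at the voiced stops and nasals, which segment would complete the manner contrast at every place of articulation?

/ɳ/

bilabial: oral stop /b/, nasal /m/.
alveolar: oral stop /d/, nasal /n/.
retroflex: oral stop /ɖ/, nasal —.
palatal: oral stop /ɟ/, nasal /ɲ/.
The retroflex row has no nasal member, so the gap is the retroflex nasal /ɳ/.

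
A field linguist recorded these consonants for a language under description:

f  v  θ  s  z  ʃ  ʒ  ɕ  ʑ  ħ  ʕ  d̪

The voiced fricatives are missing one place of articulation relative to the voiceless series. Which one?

place of articulation  voiceless  voiced  
labiodental       f         v       
dental            θ         —       
alveolar          s         z       
postalveolar      ʃ         ʒ       
alveolo-palatal   ɕ         ʑ       
pharyngeal        ħ         ʕ       
Every place of articulation has a voiced member except dental, where /ð/ would be expected.

dental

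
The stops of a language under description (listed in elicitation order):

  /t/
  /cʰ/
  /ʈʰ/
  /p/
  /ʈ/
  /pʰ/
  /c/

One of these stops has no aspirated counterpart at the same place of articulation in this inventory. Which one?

/t/

Bilabial: /p/ ~ /pʰ/
Retroflex: /ʈ/ ~ /ʈʰ/
Palatal: /c/ ~ /cʰ/
Alveolar: only /t/ (plain); no aspirated partner.
So /t/ is the unpaired segment.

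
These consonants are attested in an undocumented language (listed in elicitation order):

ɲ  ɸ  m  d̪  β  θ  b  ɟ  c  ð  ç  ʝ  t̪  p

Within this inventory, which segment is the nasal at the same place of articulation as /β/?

/m/

/β/ is a voiced bilabial fricative.
The nasal at the same place is a bilabial nasal — in this inventory, /m/.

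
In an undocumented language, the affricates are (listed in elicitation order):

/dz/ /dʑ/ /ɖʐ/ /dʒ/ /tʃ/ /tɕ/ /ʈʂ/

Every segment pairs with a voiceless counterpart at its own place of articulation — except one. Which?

Postalveolar: /tʃ/ ~ /dʒ/
Retroflex: /ʈʂ/ ~ /ɖʐ/
Alveolo-palatal: /tɕ/ ~ /dʑ/
Alveolar: only /dz/ (voiced); no voiceless partner.
So /dz/ is the unpaired segment.

/dz/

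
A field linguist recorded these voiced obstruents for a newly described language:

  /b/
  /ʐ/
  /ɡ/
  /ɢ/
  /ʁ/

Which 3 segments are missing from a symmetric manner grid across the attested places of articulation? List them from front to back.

Stop: /b/ (bilabial), /ɡ/ (velar), /ɢ/ (uvular).
Fricative: /ʐ/ (retroflex), /ʁ/ (uvular).
Gaps, from front to back: bilabial lacks fricative (/β/); retroflex lacks stop (/ɖ/); velar lacks fricative (/ɣ/).

/β/, /ɖ/, /ɣ/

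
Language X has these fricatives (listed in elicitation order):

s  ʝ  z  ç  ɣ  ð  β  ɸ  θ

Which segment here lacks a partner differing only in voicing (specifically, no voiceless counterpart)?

/ɣ/

Bilabial: /ɸ/ ~ /β/
Dental: /θ/ ~ /ð/
Alveolar: /s/ ~ /z/
Palatal: /ç/ ~ /ʝ/
Velar: only /ɣ/ (voiced); no voiceless partner.
So /ɣ/ is the unpaired segment.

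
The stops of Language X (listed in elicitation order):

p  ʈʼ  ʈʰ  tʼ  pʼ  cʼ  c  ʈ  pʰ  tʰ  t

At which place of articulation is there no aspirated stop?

place of articulation  plain     aspirated  ejective
bilabial          p         pʰ        pʼ      
alveolar          t         tʰ        tʼ      
retroflex         ʈ         ʈʰ        ʈʼ      
palatal           c         —         cʼ      
Every place of articulation has an aspirated member except palatal, where /cʰ/ would be expected.

palatal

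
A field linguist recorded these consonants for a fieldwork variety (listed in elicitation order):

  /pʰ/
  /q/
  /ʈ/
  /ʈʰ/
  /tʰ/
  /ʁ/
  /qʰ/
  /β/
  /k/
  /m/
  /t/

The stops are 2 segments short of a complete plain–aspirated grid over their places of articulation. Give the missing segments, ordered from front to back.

place of articulation  plain     aspirated
bilabial          —         pʰ      
alveolar          t         tʰ      
retroflex         ʈ         ʈʰ      
velar             k         —       
uvular            q         qʰ      
Gaps, from front to back: bilabial lacks plain (/p/); velar lacks aspirated (/kʰ/).

/p/, /kʰ/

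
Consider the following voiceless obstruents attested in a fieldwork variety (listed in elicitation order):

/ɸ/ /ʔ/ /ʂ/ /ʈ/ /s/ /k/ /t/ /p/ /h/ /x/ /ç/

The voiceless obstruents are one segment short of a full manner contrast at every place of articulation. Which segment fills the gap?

/c/

bilabial: stop /p/, fricative /ɸ/.
alveolar: stop /t/, fricative /s/.
retroflex: stop /ʈ/, fricative /ʂ/.
palatal: stop —, fricative /ç/.
velar: stop /k/, fricative /x/.
glottal: stop /ʔ/, fricative /h/.
The palatal row has no stop member, so the gap is the palatal stop /c/.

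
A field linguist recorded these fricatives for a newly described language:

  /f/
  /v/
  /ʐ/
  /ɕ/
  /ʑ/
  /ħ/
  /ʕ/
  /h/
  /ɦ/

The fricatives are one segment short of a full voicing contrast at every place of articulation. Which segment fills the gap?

/ʂ/

labiodental: voiceless /f/, voiced /v/.
retroflex: voiceless —, voiced /ʐ/.
alveolo-palatal: voiceless /ɕ/, voiced /ʑ/.
pharyngeal: voiceless /ħ/, voiced /ʕ/.
glottal: voiceless /h/, voiced /ɦ/.
The retroflex row has no voiceless member, so the gap is the voiceless retroflex fricative /ʂ/.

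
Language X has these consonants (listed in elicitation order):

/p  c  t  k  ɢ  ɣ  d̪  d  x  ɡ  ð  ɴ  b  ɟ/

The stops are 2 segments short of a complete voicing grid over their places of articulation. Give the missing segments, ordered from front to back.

/t̪/, /q/

bilabial: voiceless /p/, voiced /b/.
dental: voiceless —, voiced /d̪/.
alveolar: voiceless /t/, voiced /d/.
palatal: voiceless /c/, voiced /ɟ/.
velar: voiceless /k/, voiced /ɡ/.
uvular: voiceless —, voiced /ɢ/.
Gaps, from front to back: dental lacks voiceless (/t̪/); uvular lacks voiceless (/q/).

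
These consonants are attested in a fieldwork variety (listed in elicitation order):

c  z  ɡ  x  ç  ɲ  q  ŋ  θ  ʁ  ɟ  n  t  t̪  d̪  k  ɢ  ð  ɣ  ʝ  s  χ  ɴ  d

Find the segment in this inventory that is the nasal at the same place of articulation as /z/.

/n/

/z/ is a voiced alveolar fricative.
The nasal at the same place is an alveolar nasal — in this inventory, /n/.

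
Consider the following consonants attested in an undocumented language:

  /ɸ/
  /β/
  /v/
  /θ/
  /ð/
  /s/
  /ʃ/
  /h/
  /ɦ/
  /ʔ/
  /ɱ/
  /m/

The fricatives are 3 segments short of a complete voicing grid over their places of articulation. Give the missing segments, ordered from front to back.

/f/, /z/, /ʒ/

Voiceless: /ɸ/ (bilabial), /θ/ (dental), /s/ (alveolar), /ʃ/ (postalveolar), /h/ (glottal).
Voiced: /β/ (bilabial), /v/ (labiodental), /ð/ (dental), /ɦ/ (glottal).
Gaps, from front to back: labiodental lacks voiceless (/f/); alveolar lacks voiced (/z/); postalveolar lacks voiced (/ʒ/).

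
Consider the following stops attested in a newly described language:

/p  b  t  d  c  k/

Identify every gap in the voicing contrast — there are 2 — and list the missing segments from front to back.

/ɟ/, /ɡ/

bilabial: voiceless /p/, voiced /b/.
alveolar: voiceless /t/, voiced /d/.
palatal: voiceless /c/, voiced —.
velar: voiceless /k/, voiced —.
Gaps, from front to back: palatal lacks voiced (/ɟ/); velar lacks voiced (/ɡ/).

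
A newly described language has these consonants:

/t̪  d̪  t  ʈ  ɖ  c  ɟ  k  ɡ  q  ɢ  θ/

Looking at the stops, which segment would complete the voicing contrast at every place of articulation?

Voiceless: /t̪/ (dental), /t/ (alveolar), /ʈ/ (retroflex), /c/ (palatal), /k/ (velar), /q/ (uvular).
Voiced: /d̪/ (dental), /ɖ/ (retroflex), /ɟ/ (palatal), /ɡ/ (velar), /ɢ/ (uvular).
The alveolar row has no voiced member, so the gap is the voiced alveolar stop /d/.

/d/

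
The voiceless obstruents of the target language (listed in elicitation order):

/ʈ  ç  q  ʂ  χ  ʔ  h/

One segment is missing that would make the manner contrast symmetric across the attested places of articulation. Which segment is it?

place of articulation  stop      fricative
retroflex         ʈ         ʂ       
palatal           —         ç       
uvular            q         χ       
glottal           ʔ         h       
The palatal row has no stop member, so the gap is the palatal stop /c/.

/c/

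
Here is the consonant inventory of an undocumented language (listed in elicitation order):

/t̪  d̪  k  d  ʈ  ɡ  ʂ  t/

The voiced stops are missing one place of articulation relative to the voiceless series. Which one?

dental: voiceless /t̪/, voiced /d̪/.
alveolar: voiceless /t/, voiced /d/.
retroflex: voiceless /ʈ/, voiced —.
velar: voiceless /k/, voiced /ɡ/.
Every place of articulation has a voiced member except retroflex, where /ɖ/ would be expected.

retroflex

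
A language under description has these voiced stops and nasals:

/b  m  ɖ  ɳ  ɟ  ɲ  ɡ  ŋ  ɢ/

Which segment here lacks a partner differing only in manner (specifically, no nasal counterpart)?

Bilabial: /b/ ~ /m/
Retroflex: /ɖ/ ~ /ɳ/
Palatal: /ɟ/ ~ /ɲ/
Velar: /ɡ/ ~ /ŋ/
Uvular: only /ɢ/ (oral stop); no nasal partner.
So /ɢ/ is the unpaired segment.

/ɢ/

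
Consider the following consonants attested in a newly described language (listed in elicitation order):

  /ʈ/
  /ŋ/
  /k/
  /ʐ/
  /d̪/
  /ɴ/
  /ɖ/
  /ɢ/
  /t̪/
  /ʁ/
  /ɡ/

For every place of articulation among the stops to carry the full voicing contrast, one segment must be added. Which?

/q/

place of articulation  voiceless  voiced  
dental            t̪        d̪      
retroflex         ʈ         ɖ       
velar             k         ɡ       
uvular            —         ɢ       
The uvular row has no voiceless member, so the gap is the voiceless uvular stop /q/.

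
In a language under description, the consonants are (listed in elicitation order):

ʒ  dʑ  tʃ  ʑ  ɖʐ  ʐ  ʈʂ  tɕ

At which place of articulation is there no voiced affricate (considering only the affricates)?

postalveolar

Voiceless: /tʃ/ (postalveolar), /ʈʂ/ (retroflex), /tɕ/ (alveolo-palatal).
Voiced: /ɖʐ/ (retroflex), /dʑ/ (alveolo-palatal).
Every place of articulation has a voiced member except postalveolar, where /dʒ/ would be expected.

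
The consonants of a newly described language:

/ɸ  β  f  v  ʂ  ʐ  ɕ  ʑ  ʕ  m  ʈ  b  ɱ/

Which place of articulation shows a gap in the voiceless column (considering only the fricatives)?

pharyngeal

bilabial: voiceless /ɸ/, voiced /β/.
labiodental: voiceless /f/, voiced /v/.
retroflex: voiceless /ʂ/, voiced /ʐ/.
alveolo-palatal: voiceless /ɕ/, voiced /ʑ/.
pharyngeal: voiceless —, voiced /ʕ/.
Every place of articulation has a voiceless member except pharyngeal, where /ħ/ would be expected.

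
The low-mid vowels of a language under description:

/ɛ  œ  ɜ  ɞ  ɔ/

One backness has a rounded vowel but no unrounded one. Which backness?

back

front: unrounded /ɛ/, rounded /œ/.
central: unrounded /ɜ/, rounded /ɞ/.
back: unrounded —, rounded /ɔ/.
Every backness has an unrounded member except back, where /ʌ/ would be expected.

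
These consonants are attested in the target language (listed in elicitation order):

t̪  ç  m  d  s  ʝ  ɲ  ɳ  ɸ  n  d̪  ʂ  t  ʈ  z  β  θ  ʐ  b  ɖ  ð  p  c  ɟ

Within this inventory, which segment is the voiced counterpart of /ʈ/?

/ʈ/ is a voiceless retroflex stop.
The voiced counterpart is a voiced retroflex stop — in this inventory, /ɖ/.

/ɖ/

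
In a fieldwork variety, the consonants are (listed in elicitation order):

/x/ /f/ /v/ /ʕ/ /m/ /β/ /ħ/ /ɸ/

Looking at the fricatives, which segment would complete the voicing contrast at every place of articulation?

bilabial: voiceless /ɸ/, voiced /β/.
labiodental: voiceless /f/, voiced /v/.
velar: voiceless /x/, voiced —.
pharyngeal: voiceless /ħ/, voiced /ʕ/.
The velar row has no voiced member, so the gap is the voiced velar fricative /ɣ/.

/ɣ/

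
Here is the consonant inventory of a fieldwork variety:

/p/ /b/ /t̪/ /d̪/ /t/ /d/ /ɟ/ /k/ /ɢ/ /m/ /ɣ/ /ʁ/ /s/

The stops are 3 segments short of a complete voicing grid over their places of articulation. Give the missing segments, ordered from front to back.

Voiceless: /p/ (bilabial), /t̪/ (dental), /t/ (alveolar), /k/ (velar).
Voiced: /b/ (bilabial), /d̪/ (dental), /d/ (alveolar), /ɟ/ (palatal), /ɢ/ (uvular).
Gaps, from front to back: palatal lacks voiceless (/c/); velar lacks voiced (/ɡ/); uvular lacks voiceless (/q/).

/c/, /ɡ/, /q/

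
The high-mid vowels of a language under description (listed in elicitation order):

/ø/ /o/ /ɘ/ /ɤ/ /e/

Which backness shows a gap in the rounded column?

central

Unrounded: /e/ (front), /ɘ/ (central), /ɤ/ (back).
Rounded: /ø/ (front), /o/ (back).
Every backness has a rounded member except central, where /ɵ/ would be expected.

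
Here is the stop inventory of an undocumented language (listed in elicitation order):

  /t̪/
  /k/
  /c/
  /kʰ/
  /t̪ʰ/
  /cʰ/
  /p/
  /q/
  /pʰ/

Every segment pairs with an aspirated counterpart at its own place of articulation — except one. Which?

/q/

Bilabial: /p/ ~ /pʰ/
Dental: /t̪/ ~ /t̪ʰ/
Palatal: /c/ ~ /cʰ/
Velar: /k/ ~ /kʰ/
Uvular: only /q/ (plain); no aspirated partner.
So /q/ is the unpaired segment.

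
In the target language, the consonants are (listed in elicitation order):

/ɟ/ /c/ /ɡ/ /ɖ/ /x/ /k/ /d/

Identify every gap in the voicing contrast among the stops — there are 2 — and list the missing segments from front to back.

alveolar: voiceless —, voiced /d/.
retroflex: voiceless —, voiced /ɖ/.
palatal: voiceless /c/, voiced /ɟ/.
velar: voiceless /k/, voiced /ɡ/.
Gaps, from front to back: alveolar lacks voiceless (/t/); retroflex lacks voiceless (/ʈ/).

/t/, /ʈ/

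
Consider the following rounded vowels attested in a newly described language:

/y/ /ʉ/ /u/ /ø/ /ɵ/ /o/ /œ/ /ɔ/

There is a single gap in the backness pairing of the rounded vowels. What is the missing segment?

/ɞ/

height            front     central   back    
high              y         ʉ         u       
high-mid          ø         ɵ         o       
low-mid           œ         —         ɔ       
The low-mid row has no central member, so the gap is the low-mid central rounded vowel /ɞ/.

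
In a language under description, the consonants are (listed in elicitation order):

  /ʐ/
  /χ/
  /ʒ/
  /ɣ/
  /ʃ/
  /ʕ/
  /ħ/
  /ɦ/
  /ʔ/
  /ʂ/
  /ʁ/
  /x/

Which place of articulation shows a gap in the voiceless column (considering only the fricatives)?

glottal

postalveolar: voiceless /ʃ/, voiced /ʒ/.
retroflex: voiceless /ʂ/, voiced /ʐ/.
velar: voiceless /x/, voiced /ɣ/.
uvular: voiceless /χ/, voiced /ʁ/.
pharyngeal: voiceless /ħ/, voiced /ʕ/.
glottal: voiceless —, voiced /ɦ/.
Every place of articulation has a voiceless member except glottal, where /h/ would be expected.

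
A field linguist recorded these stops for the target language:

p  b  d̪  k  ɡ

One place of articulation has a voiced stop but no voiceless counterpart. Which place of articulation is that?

Voiceless: /p/ (bilabial), /k/ (velar).
Voiced: /b/ (bilabial), /d̪/ (dental), /ɡ/ (velar).
Every place of articulation has a voiceless member except dental, where /t̪/ would be expected.

dental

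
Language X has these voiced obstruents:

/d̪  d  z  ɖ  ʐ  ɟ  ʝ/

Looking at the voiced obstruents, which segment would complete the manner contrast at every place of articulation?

/ð/

dental: stop /d̪/, fricative —.
alveolar: stop /d/, fricative /z/.
retroflex: stop /ɖ/, fricative /ʐ/.
palatal: stop /ɟ/, fricative /ʝ/.
The dental row has no fricative member, so the gap is the dental fricative /ð/.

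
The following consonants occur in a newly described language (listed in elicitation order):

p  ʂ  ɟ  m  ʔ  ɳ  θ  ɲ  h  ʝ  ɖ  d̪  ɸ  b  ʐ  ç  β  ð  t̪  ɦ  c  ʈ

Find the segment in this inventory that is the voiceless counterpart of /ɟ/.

/ɟ/ is a voiced palatal stop.
The voiceless counterpart is a voiceless palatal stop — in this inventory, /c/.

/c/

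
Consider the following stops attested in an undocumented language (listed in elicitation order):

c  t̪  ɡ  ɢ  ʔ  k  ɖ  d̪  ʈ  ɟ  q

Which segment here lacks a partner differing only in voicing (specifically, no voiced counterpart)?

Dental: /t̪/ ~ /d̪/
Retroflex: /ʈ/ ~ /ɖ/
Palatal: /c/ ~ /ɟ/
Velar: /k/ ~ /ɡ/
Uvular: /q/ ~ /ɢ/
Glottal: only /ʔ/ (voiceless); no voiced partner.
So /ʔ/ is the unpaired segment.

/ʔ/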